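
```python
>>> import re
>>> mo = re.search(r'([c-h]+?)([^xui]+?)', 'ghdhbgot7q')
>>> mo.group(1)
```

'g'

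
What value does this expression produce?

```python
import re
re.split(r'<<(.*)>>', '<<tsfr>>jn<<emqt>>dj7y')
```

Because the pattern has a capturing group, `split` also inserts each captured text between the pieces.

['', 'tsfr>>jn<<emqt', 'dj7y']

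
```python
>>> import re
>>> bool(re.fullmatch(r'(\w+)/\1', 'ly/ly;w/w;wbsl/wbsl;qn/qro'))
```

After group 1 captures some text, `\1` only succeeds where that same text appears again.
`re.fullmatch` is like wrapping the pattern in `^…$` (in single-line mode).
Here the pattern can't cover the whole string, so the call returns None, and `bool(None)` is False.

False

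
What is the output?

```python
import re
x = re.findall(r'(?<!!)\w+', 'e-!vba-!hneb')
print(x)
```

['e', 'ba', 'neb']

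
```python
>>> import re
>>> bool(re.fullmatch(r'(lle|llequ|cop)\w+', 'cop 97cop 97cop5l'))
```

`re.fullmatch` is like wrapping the pattern in `^…$` (in single-line mode).
Here the pattern can't cover the whole string, so the call returns None, and `bool(None)` is False.

False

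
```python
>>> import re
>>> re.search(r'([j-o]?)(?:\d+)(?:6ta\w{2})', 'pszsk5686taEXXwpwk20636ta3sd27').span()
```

Pattern: optionally a character in [j-o] (captured); then one or more of a digit (non-capturing group); then the literal '6ta', then exactly 2 of a word character (non-capturing group).
Unlike `match`, `search` isn't anchored — it looks for the pattern anywhere in the string.
The match spans [4:13] → 'k5686taEX'.
Captured: group 1 = 'k'.

(4, 13)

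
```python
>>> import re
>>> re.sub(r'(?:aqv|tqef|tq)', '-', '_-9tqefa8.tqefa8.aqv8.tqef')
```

'_-9-a8.-a8.-8.-'

Branches in `(...|...)` are attempted left-to-right; the first branch that allows the whole pattern to succeed is taken.
Matches: at [3:7] → 'tqef'; at [10:14] → 'tqef'; at [17:20] → 'aqv'; at [22:26] → 'tqef'.
Each match is replaced by '-'.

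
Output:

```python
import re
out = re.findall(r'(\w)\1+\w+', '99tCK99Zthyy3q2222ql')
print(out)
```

['9']

A backreference is literal: `\1` must see the identical characters the first group matched.
Walking the string: at [0:20] match '99tCK99Zthyy3q2222ql', group 1 = '9'.
One capturing group, so `findall` returns just the captured substring from the one match — 1 in all.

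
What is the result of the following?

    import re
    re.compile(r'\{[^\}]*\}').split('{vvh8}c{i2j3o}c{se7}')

Matches to split on: at [0:6] → '{vvh8}'; at [7:14] → '{i2j3o}'; at [15:20] → '{se7}'.
Each match becomes a cut point; 4 segments remain.

['', 'c', 'c', '']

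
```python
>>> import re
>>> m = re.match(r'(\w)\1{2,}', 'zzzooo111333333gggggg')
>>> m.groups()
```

('z',)

`\1` is not a pattern — it's the concrete string captured by group 1, re-applied verbatim.
`match` is anchored at position 0; if the pattern doesn't fit there, it returns None.
The match spans [0:3] → 'zzz'.
Captured: group 1 = 'z'.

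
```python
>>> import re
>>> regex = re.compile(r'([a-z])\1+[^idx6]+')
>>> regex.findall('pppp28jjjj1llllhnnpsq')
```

The backreference `\1` re-matches whatever the first group consumed, character for character.
One capturing group, so `findall` returns just the captured substring from the one match — 1 in all.

['p']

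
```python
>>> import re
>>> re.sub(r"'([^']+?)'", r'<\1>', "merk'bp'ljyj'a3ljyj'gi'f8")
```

"merk<bp>ljyj<a3ljyj>gi'f8"

Matches: at [4:8] → "'bp'"; at [12:20] → "'a3ljyj'".
Each match is replaced using the text its own group 1 captured.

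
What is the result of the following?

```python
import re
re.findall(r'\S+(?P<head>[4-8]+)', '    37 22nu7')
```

['7', '7']

The pattern matches one or more of a non-whitespace character; then one or more of a character in [4-8] (captured as 'head').
Because there's exactly one group, `findall` drops the full match and keeps group 1 from each hit.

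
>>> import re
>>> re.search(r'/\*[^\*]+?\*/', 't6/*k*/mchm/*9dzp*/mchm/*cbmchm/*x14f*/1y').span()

`re.search` tries every starting position until one works.
The match spans [2:7] → '/*k*/'.

(2, 7)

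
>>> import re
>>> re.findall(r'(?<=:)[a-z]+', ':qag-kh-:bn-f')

The `(?=…)`/`(?<=…)` assertion just peeks at neighbouring text; it doesn't advance the match position.
Walking the string: at [1:4] → 'qag'; at [9:11] → 'bn'.
Since nothing is captured, `findall` lists the 2 matched substrings directly.

['qag', 'bn']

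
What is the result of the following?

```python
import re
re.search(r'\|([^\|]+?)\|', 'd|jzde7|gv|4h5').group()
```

'|jzde7|'

`re.search` scans for the first position where the pattern succeeds.
The match spans [1:8] → '|jzde7|'.
Captured: group 1 = 'jzde7'.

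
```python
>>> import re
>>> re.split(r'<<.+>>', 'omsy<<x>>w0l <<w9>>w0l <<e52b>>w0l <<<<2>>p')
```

['omsy', 'p']

Splitting on the pattern gives 2 pieces.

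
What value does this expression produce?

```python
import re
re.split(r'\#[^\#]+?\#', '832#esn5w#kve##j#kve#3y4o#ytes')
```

Matches to split on: at [3:10] → '#esn5w#'; at [14:17] → '#j#'; at [20:26] → '#3y4o#'.
`split` removes every match and returns the 4 fragments in between.

['832', 'kve#', 'kve', 'ytes']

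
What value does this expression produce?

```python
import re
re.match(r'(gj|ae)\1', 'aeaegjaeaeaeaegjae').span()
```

With `match`, the pattern is implicitly anchored at the beginning.
The match spans [0:4] → 'aeae'.

(0, 4)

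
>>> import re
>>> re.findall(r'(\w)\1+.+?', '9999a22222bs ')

The backreference `\1` re-matches whatever the first group consumed, character for character.
Matches: at [0:5] match '9999a', group 1 = '9'; at [5:11] match '22222b', group 1 = '2'.
One capturing group, so `findall` returns just the captured substring from each match — 2 in all.

['9', '2']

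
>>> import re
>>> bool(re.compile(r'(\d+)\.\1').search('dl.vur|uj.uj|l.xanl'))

False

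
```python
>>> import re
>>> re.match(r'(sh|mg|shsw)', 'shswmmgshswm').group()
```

'sh'

Branches in `(...|...)` are attempted left-to-right; the first branch that allows the whole pattern to succeed is taken.
`re.match` only tries the pattern at the start of the string.
The match spans [0:2] → 'sh'.
Captured: group 1 = 'sh'.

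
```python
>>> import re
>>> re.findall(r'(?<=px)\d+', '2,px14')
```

['14']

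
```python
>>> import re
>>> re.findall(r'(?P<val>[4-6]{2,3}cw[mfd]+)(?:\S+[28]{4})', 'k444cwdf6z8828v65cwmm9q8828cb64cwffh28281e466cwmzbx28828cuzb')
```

Pattern: 2 to 3 of a character in [4-6], then the literal 'cw', then one or more of one of [mfd] (captured as 'val'); then one or more of a non-whitespace character, then exactly 4 of one of [28] (non-capturing group).
One capturing group, so `findall` returns just the captured substring from the one match — 1 in all.

['444cwdf']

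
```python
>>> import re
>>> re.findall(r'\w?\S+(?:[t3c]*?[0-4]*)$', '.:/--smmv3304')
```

['.:/--smmv3304']

The pattern matches optionally a word character, then one or more of a non-whitespace character; then zero or more of one of [t3c] (lazy), then zero or more of a character in [0-4] (non-capturing group); then anchored at the end.
Scanning left to right: at [0:13] → '.:/--smmv3304'.
With no groups in the pattern, `findall` gives back each whole match — 1 here.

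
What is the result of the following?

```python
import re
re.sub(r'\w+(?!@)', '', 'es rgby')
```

Because the assertion is negative and zero-width, positions next to the forbidden text are skipped.
Every occurrence is swapped for ''.

' '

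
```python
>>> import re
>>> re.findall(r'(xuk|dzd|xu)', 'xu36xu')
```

['xu', 'xu']

Walking the string: at [0:2] match 'xu', group 1 = 'xu'; at [4:6] match 'xu', group 1 = 'xu'.
With a single group, `findall` returns only what that group captured — 2 items.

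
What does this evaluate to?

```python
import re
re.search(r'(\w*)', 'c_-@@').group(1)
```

This matches zero or more of a word character (captured).
`re.search` scans for the first position where the pattern succeeds.
The match spans [0:2] → 'c_'.
Captured: group 1 = 'c_'.

'c_'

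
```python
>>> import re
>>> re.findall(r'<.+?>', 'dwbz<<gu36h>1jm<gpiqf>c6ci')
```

['<<gu36h>', '<gpiqf>']

A `+?`/`*?`/`{m,n}?` starts at its minimum and grows only as far as needed for what follows to match.
No capturing groups, so `findall` returns the 2 full match strings.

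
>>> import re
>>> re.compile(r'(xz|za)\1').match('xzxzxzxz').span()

`\1` is not a pattern — it's the concrete string captured by group 1, re-applied verbatim.
`re.match` won't scan ahead — the pattern has to work from the very first character.
The match spans [0:4] → 'xzxz'.
Captured: group 1 = 'xz'.

(0, 4)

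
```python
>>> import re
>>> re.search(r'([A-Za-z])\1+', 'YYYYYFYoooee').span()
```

(0, 5)

`\1` has to match the exact text group 1 already captured.
The match spans [0:5] → 'YYYYY'.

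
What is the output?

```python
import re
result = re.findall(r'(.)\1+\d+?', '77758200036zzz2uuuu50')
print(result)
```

A backreference is literal: `\1` must see the identical characters the first group matched.
`findall` collects group 1 from each match (4 total).

['7', '0', 'z', 'u']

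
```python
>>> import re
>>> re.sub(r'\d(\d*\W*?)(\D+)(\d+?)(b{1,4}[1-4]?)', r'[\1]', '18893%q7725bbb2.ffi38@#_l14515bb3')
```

'[8893].ffi[8]'

Pattern: a digit; then zero or more of a digit, then zero or more of a non-word character (lazy) (captured); then one or more of a non-digit (captured); then one or more of a digit (lazy) (captured); then 1 to 4 of the literal 'b', then optionally a character in [1-4] (captured).
The `?` after the quantifier makes it lazy — it takes as little as possible before letting the rest of the pattern try.
Matches: at [0:15] → '18893%q7725bbb2'; at [19:33] → '38@#_l14515bb3'.
`\1` in the replacement pulls in group 1's text for each match.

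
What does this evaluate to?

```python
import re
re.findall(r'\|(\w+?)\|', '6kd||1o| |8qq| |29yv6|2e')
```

['1o', '8qq', '29yv6']

Scanning left to right: at [4:8] match '|1o|', group 1 = '1o'; at [9:14] match '|8qq|', group 1 = '8qq'; at [15:22] match '|29yv6|', group 1 = '29yv6'.
One capturing group, so `findall` returns just the captured substring from each match — 3 in all.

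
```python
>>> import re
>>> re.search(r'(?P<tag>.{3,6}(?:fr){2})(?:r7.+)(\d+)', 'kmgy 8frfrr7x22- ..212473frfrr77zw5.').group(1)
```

'kmgy 8frfr'

Pattern: 3 to 6 of any character, then the literal 'fr' repeated 2 times (captured as 'tag'); then the literal 'r7', then one or more of any character (non-capturing group); then one or more of a digit (captured).
`search` walks the string left to right and returns the first match it finds.
The match spans [0:35] → 'kmgy 8frfrr7x22- ..212473frfrr77zw5'.
Captured: group 1 = 'kmgy 8frfr', group 2 = '5'.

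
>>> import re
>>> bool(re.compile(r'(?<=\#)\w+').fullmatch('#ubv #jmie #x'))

False

The `(?=…)`/`(?<=…)` assertion just peeks at neighbouring text; it doesn't advance the match position.
For `fullmatch`, every character of the input must be accounted for by the pattern.
Here there's no way to consume every character, so the call returns None, and `bool(None)` is False.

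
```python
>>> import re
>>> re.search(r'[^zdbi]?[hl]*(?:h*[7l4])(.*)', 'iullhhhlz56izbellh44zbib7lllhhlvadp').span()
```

Pattern: optionally any character except [zdbi], then zero or more of one of [hl]; then zero or more of the literal 'h', then one of [7l4] (non-capturing group); then zero or more of any character (captured).
`search` walks the string left to right and returns the first match it finds.
The match spans [1:35] → 'ullhhhlz56izbellh44zbib7lllhhlvadp'.
Captured: group 1 = 'z56izbellh44zbib7lllhhlvadp'.

(1, 35)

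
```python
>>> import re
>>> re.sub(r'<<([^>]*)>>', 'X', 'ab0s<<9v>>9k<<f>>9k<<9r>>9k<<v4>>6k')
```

'ab0sX9kX9kX9kX6k'

Matches: at [4:10] → '<<9v>>'; at [12:17] → '<<f>>'; at [19:25] → '<<9r>>'; at [27:33] → '<<v4>>'.
Each match is replaced by 'X'.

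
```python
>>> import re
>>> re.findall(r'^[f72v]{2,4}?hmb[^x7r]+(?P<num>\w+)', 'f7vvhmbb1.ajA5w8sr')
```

Pattern: anchored at the start of the string; then 2 to 4 of one of [f72v] (lazy); then the literal 'hmb', then one or more of any character except [x7r]; then one or more of a word character (captured as 'num').
Scanning left to right: at [0:18] match 'f7vvhmbb1.ajA5w8sr', group 1 = 'r'.
With a single group, `findall` returns only what that group captured — 1 item.

['r']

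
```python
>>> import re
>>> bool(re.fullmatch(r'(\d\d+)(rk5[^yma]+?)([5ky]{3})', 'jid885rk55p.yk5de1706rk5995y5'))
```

False

`re.fullmatch` requires the pattern to consume the entire string.
Here the string isn't matched end-to-end, so the call returns None, and `bool(None)` is False.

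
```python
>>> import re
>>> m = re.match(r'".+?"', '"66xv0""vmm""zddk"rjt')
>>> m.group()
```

`re.match` won't scan ahead — the pattern has to work from the very first character.
The match spans [0:7] → '"66xv0"'.

'"66xv0"'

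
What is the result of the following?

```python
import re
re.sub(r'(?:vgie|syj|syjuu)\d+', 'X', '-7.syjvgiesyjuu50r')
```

Matches: at [10:17] → 'syjuu50'.
Every occurrence is swapped for 'X'.

'-7.syjvgieXr'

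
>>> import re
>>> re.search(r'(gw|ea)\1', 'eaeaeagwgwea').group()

'eaea'

`\1` has to match the exact text group 1 already captured.
`re.search` tries every starting position until one works.
The match spans [0:4] → 'eaea'.
Captured: group 1 = 'ea'.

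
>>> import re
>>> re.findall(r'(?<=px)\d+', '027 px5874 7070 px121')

['5874', '121']

Because the assertion is zero-width, the text it checks is not consumed and won't appear in the result.
Scanning left to right: at [6:10] → '5874'; at [18:21] → '121'.
`findall` yields the raw match text (2 of them) because the pattern has no groups.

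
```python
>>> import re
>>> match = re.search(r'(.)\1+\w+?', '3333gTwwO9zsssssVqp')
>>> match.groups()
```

('3',)

The match spans [0:5] → '3333g'.
Captured: group 1 = '3'.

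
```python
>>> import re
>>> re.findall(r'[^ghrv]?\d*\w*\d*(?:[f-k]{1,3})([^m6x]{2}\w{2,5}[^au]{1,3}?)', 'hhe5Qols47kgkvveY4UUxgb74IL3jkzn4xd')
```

Pattern: optionally any character except [ghrv], then zero or more of a digit; then zero or more of a word character, then zero or more of a digit; then 1 to 3 of a character in [f-k] (non-capturing group); then exactly 2 of any character except [m6x], then 2 to 5 of a word character, then 1 to 3 of any character except [au] (lazy) (captured).
Matches: at [0:35] match 'hhe5Qols47kgkvveY4UUxgb74IL3jkzn4xd', group 1 = 'zn4xd'.
`findall` collects group 1 from the one match (1 total).

['zn4xd']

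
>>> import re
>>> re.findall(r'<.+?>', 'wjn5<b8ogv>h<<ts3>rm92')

With the lazy modifier that quantifier settles for the fewest repetitions that let the rest of the pattern succeed (the atoms after it are unaffected and can still be greedy).
Matches: at [4:11] → '<b8ogv>'; at [12:18] → '<<ts3>'.
No capturing groups, so `findall` returns the 2 full match strings.

['<b8ogv>', '<<ts3>']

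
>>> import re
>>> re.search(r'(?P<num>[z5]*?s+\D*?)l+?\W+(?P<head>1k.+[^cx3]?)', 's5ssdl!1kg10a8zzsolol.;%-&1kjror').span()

The pattern matches zero or more of one of [z5] (lazy), then one or more of the literal 's', then zero or more of a non-digit (lazy) (captured as 'num'); then one or more of a literal 'l' (lazy), then one or more of a non-word character; then the literal '1k', then one or more of any character, then optionally any character except [cx3] (captured as 'head').
The match spans [1:32] → '5ssdl!1kg10a8zzsolol.;%-&1kjror'.

(1, 32)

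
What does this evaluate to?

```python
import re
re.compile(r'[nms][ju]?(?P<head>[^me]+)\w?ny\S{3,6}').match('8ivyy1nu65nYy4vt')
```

The pattern matches one of [nms], then optionally one of [ju]; then one or more of any character except [me] (captured as 'head'); then optionally a word character, then the literal 'ny', then 3 to 6 of a non-whitespace character.
With `match`, the pattern is implicitly anchored at the beginning.
Here the string doesn't start with a match, so the call returns None.

None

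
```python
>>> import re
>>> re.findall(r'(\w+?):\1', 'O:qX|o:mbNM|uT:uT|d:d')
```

`\1` is not a pattern — it's the concrete string captured by group 1, re-applied verbatim.
One capturing group, so `findall` returns just the captured substring from each match — 2 in all.

['uT', 'd']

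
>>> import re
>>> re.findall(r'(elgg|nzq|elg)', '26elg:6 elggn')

`|` is ordered: at each position the engine commits to the first alternative that works.
With a single group, `findall` returns only what that group captured — 2 items.

['elg', 'elgg']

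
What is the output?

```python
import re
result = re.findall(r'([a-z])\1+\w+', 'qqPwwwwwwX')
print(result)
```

['q']

After group 1 captures some text, `\1` only succeeds where that same text appears again.
Scanning left to right: at [0:10] match 'qqPwwwwwwX', group 1 = 'q'.
Because there's exactly one group, `findall` drops the full match and keeps group 1 from the one hit.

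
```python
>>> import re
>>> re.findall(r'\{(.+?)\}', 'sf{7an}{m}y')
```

One capturing group, so `findall` returns just the captured substring from each match — 2 in all.

['7an', 'm']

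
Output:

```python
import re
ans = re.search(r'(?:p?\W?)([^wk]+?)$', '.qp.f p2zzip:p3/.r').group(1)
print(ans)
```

Pattern: optionally a literal 'p', then optionally a non-word character (non-capturing group); then one or more of any character except [wk] (lazy) (captured); then anchored at the end.
`re.search` scans for the first position where the pattern succeeds.
The match spans [0:18] → '.qp.f p2zzip:p3/.r'.
Captured: group 1 = 'qp.f p2zzip:p3/.r'.

qp.f p2zzip:p3/.r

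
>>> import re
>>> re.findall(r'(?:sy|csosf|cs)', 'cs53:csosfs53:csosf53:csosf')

['cs', 'csosf', 'csosf', 'csosf']

The regex engine tests alternatives in the order written; an earlier branch that matches wins even if a later one would match more.
Matches: at [0:2] → 'cs'; at [5:10] → 'csosf'; at [14:19] → 'csosf'; at [22:27] → 'csosf'.
`findall` yields the raw match text (4 of them) because the pattern has no groups.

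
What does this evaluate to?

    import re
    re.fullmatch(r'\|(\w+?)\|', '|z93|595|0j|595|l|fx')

None

`re.fullmatch` requires the pattern to consume the entire string.
Here the string isn't matched end-to-end, so the call returns None.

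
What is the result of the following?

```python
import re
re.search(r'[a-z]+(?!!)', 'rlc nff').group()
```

'rlc'

The negative lookaround is zero-width — it rules out positions where the adjacent text would match, without consuming anything.
The match spans [0:3] → 'rlc'.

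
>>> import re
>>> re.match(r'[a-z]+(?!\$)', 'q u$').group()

'q'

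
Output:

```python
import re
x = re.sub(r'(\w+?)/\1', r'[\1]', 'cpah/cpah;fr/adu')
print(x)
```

[cpah];fr/adu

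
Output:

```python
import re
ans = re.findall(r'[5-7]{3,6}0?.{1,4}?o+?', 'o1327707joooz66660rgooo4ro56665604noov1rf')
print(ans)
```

['66660rgo', '56665604no']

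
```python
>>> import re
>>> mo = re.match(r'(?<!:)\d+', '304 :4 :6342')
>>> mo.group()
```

'304'

The negative lookaround is zero-width — it rules out positions where the adjacent text would match, without consuming anything.
`match` is anchored at position 0; if the pattern doesn't fit there, it returns None.
The match spans [0:3] → '304'.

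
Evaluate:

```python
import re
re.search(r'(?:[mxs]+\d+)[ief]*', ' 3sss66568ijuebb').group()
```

'sss66568i'

The pattern matches one or more of one of [mxs], then one or more of a digit (non-capturing group); then zero or more of one of [ief].
`re.search` scans for the first position where the pattern succeeds.
The match spans [2:11] → 'sss66568i'.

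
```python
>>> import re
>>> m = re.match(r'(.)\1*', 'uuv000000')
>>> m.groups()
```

`\1` is not a pattern — it's the concrete string captured by group 1, re-applied verbatim.
With `match`, the pattern is implicitly anchored at the beginning.
The match spans [0:2] → 'uu'.
Captured: group 1 = 'u'.

('u',)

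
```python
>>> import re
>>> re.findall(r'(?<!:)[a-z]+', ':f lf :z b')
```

['lf', 'b']

`(?!…)`/`(?<!…)` only lets a position through if the neighbouring text does NOT match; no characters are consumed.
No capturing groups, so `findall` returns the 2 full match strings.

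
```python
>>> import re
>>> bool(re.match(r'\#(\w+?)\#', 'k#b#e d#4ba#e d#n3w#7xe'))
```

False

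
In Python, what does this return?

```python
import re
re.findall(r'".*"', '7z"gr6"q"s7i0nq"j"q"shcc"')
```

Scanning left to right: at [2:25] → '"gr6"q"s7i0nq"j"q"shcc"'.
With no groups in the pattern, `findall` gives back each whole match — 1 here.

['"gr6"q"s7i0nq"j"q"shcc"']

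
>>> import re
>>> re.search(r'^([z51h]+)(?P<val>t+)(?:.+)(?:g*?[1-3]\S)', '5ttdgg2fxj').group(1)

The match spans [0:8] → '5ttdgg2f'.
Captured: group 1 = '5', group 2 = 'tt'.

'5'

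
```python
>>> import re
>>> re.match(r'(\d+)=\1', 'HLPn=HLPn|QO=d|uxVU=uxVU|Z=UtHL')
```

None

With `match`, the pattern is implicitly anchored at the beginning.
Here the pattern fails at index 0, so the call returns None.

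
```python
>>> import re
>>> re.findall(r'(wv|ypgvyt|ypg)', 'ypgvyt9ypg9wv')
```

['ypgvyt', 'ypg', 'wv']

`|` is ordered: at each position the engine commits to the first alternative that works.
Walking the string: at [0:6] match 'ypgvyt', group 1 = 'ypgvyt'; at [7:10] match 'ypg', group 1 = 'ypg'; at [11:13] match 'wv', group 1 = 'wv'.
One capturing group, so `findall` returns just the captured substring from each match — 3 in all.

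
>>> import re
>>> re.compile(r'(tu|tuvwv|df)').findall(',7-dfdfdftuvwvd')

Alternation tries branches left to right and keeps the first one that lets the overall match succeed at that position.
Scanning left to right: at [3:5] match 'df', group 1 = 'df'; at [5:7] match 'df', group 1 = 'df'; at [7:9] match 'df', group 1 = 'df'; at [9:11] match 'tu', group 1 = 'tu'.
Because there's exactly one group, `findall` drops the full match and keeps group 1 from each hit.

['df', 'df', 'df', 'tu']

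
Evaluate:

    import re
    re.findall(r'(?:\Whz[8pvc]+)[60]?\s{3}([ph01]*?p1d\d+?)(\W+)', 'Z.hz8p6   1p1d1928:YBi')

[('1p1d1928', ':')]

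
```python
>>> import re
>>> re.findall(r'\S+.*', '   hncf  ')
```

The pattern matches one or more of a non-whitespace character; then zero or more of any character.
Matches: at [3:9] → 'hncf  '.
No capturing groups, so `findall` returns the 1 full match string.

['hncf  ']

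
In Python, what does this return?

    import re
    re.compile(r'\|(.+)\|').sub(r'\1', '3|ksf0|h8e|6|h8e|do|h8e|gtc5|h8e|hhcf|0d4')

'3ksf0|h8e|6|h8e|do|h8e|gtc5|h8e|hhcf0d4'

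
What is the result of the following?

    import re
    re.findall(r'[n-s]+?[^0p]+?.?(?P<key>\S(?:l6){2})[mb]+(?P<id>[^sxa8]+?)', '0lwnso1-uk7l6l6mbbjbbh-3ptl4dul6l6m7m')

[('7l6l6', 'j'), ('ul6l6', '7')]

The pattern matches one or more of a character in [n-s] (lazy), then one or more of any character except [0p] (lazy), then optionally any character; then a non-whitespace character, then the literal 'l6' repeated 2 times (captured as 'key'); then one or more of one of [mb]; then one or more of any character except [sxa8] (lazy) (captured as 'id').
Scanning left to right: at [3:19] match 'nso1-uk7l6l6mbbj', groups = ('7l6l6', 'j'); at [24:36] match 'ptl4dul6l6m7', groups = ('ul6l6', '7').
Multiple groups make `findall` return tuples — one 2-tuple for each match.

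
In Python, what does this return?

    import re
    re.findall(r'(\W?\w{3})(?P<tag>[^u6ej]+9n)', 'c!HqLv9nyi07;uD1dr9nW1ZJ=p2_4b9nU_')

[('!HqL', 'v9n'), (';uD1', 'dr9nW1ZJ=p2_4b9n')]

2 groups means each result is a tuple of 2 captured strings — 2 here.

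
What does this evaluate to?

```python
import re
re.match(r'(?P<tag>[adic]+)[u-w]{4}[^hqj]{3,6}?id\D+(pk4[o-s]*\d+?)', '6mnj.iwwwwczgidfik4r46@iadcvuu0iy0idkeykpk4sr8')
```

None

`re.match` won't scan ahead — the pattern has to work from the very first character.
Here the string doesn't start with a match, so the call returns None.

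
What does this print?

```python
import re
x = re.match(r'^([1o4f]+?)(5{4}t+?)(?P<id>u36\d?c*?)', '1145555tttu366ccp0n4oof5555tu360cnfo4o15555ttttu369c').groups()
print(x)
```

('114', '5555ttt', 'u366')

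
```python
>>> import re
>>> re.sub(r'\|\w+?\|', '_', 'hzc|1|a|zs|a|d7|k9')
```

'hzc_a_a_k9'

Matches: at [3:6] → '|1|'; at [7:11] → '|zs|'; at [12:16] → '|d7|'.
Each match is replaced by '_'.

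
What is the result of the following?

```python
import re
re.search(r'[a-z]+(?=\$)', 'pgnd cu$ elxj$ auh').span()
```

(5, 7)

Because the assertion is zero-width, the text it checks is not consumed and won't appear in the result.
The match spans [5:7] → 'cu'.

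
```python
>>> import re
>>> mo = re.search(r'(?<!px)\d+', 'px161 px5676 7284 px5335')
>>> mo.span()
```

The negative lookahead/lookbehind blocks any match where the forbidden context is present.
`re.search` tries every starting position until one works.
The match spans [3:5] → '61'.

(3, 5)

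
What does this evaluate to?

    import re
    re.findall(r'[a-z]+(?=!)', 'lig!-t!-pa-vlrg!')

Lookahead/lookbehind check context without consuming it, so the matched span excludes the asserted characters.
Walking the string: at [0:3] → 'lig'; at [5:6] → 't'; at [11:15] → 'vlrg'.
`findall` yields the raw match text (3 of them) because the pattern has no groups.

['lig', 't', 'vlrg']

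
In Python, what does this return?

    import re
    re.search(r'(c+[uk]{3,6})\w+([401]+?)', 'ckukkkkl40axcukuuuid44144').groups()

('ckukkkk', '4')

The match spans [0:25] → 'ckukkkkl40axcukuuuid44144'.
Captured: group 1 = 'ckukkkk', group 2 = '4'.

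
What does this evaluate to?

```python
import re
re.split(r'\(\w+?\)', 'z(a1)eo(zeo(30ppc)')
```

Splitting on the pattern gives 3 pieces.

['z', 'eo(zeo', '']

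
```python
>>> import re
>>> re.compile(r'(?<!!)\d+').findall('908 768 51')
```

`(?!…)`/`(?<!…)` only lets a position through if the neighbouring text does NOT match; no characters are consumed.
`findall` yields the raw match text (3 of them) because the pattern has no groups.

['908', '768', '51']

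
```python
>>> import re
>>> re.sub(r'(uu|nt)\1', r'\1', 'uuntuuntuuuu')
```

'uuntuuntuu'

The backreference `\1` re-matches whatever the first group consumed, character for character.
The replacement refers to a captured group, so each match is rewritten using its own captured text.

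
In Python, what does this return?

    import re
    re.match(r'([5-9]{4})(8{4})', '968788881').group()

'96878888'

This matches exactly 4 of a character in [5-9] (captured); then exactly 4 of a literal '8' (captured).
`re.match` only tries the pattern at the start of the string.
The match spans [0:8] → '96878888'.
Captured: group 1 = '9687', group 2 = '8888'.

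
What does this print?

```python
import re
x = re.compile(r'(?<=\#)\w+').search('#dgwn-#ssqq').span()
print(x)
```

(1, 5)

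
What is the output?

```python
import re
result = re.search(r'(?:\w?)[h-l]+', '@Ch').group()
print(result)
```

The pattern matches optionally a word character (non-capturing group); then one or more of a character in [h-l].
`re.search` tries every starting position until one works.
The match spans [1:3] → 'Ch'.

Ch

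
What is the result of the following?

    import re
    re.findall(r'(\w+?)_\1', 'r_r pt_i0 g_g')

['r', 'g']

After group 1 captures some text, `\1` only succeeds where that same text appears again.
Scanning left to right: at [0:3] match 'r_r', group 1 = 'r'; at [10:13] match 'g_g', group 1 = 'g'.
With a single group, `findall` returns only what that group captured — 2 items.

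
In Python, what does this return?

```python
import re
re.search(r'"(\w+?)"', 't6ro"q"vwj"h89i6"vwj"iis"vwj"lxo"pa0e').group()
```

`re.search` tries every starting position until one works.
The match spans [4:7] → '"q"'.
Captured: group 1 = 'q'.

'"q"'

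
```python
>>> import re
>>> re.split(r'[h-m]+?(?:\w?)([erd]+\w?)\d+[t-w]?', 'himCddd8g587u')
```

['', 'ddd', 'g587u']

This matches one or more of a character in [h-m] (lazy); then optionally a word character (non-capturing group); then one or more of one of [erd], then optionally a word character (captured); then one or more of a digit; then optionally a character in [t-w].
Matches to split on: at [0:8] → 'himCddd8'.
`re.split` interleaves the captured-group text with the surrounding fragments.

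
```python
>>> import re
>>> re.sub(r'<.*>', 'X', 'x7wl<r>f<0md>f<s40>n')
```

'x7wlXn'

Matches: at [4:19] → '<r>f<0md>f<s40>'.
`sub` substitutes 'X' at each match site.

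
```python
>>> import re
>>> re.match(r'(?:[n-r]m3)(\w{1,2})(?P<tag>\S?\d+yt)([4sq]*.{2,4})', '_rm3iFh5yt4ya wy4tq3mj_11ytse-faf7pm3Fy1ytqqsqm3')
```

`match` is anchored at position 0; if the pattern doesn't fit there, it returns None.
Here the pattern fails at index 0, so the call returns None.

None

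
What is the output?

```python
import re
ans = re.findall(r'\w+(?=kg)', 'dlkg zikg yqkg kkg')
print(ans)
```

['dl', 'zi', 'yq', 'k']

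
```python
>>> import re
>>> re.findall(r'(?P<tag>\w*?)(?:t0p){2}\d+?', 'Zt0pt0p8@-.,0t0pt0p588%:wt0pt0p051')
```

The pattern matches zero or more of a word character (lazy) (captured as 'tag'); then the literal 't0p' repeated 2 times, then one or more of a digit (lazy).
Scanning left to right: at [0:8] match 'Zt0pt0p8', group 1 = 'Z'; at [12:20] match '0t0pt0p5', group 1 = '0'; at [24:32] match 'wt0pt0p0', group 1 = 'w'.
One capturing group, so `findall` returns just the captured substring from each match — 3 in all.

['Z', '0', 'w']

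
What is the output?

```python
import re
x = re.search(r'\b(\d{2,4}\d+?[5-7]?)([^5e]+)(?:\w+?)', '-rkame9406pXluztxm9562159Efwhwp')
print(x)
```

The pattern matches a word boundary (`\b`, zero-width); then 2 to 4 of a digit, then one or more of a digit (lazy), then optionally a character in [5-7] (captured); then one or more of any character except [5e] (captured); then one or more of a word character (lazy) (non-capturing group).
`re.search` tries every starting position until one works.
Here no position works, so the call returns None.

None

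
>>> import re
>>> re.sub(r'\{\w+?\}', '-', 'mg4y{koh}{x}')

'mg4y--'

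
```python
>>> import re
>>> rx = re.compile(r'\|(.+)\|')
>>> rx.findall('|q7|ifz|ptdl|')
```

['q7|ifz|ptdl']

Scanning left to right: at [0:13] match '|q7|ifz|ptdl|', group 1 = 'q7|ifz|ptdl'.
One capturing group, so `findall` returns just the captured substring from the one match — 1 in all.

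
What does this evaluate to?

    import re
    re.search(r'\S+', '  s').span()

(2, 3)

This matches one or more of a non-whitespace character.
The match spans [2:3] → 's'.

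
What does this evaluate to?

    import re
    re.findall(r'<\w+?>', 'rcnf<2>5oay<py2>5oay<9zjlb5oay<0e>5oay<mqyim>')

No capturing groups, so `findall` returns the 4 full match strings.

['<2>', '<py2>', '<0e>', '<mqyim>']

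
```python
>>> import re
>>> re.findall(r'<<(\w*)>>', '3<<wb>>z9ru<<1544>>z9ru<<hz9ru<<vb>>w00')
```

Walking the string: at [1:7] match '<<wb>>', group 1 = 'wb'; at [11:19] match '<<1544>>', group 1 = '1544'; at [30:36] match '<<vb>>', group 1 = 'vb'.
With a single group, `findall` returns only what that group captured — 3 items.

['wb', '1544', 'vb']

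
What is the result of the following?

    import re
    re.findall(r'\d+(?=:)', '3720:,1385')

['3720']

Because the assertion is zero-width, the text it checks is not consumed and won't appear in the result.
With no groups in the pattern, `findall` gives back each whole match — 1 here.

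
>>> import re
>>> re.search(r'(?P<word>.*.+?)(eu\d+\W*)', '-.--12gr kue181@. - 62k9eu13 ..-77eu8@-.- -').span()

Pattern: zero or more of any character, then one or more of any character (lazy) (captured as 'word'); then the literal 'eu', then one or more of a digit, then zero or more of a non-word character (captured).
Unlike `match`, `search` isn't anchored — it looks for the pattern anywhere in the string.
The match spans [0:43] → '-.--12gr kue181@. - 62k9eu13 ..-77eu8@-.- -'.
Captured: group 1 = '-.--12gr kue181@. - 62k9eu13 ..-77', group 2 = 'eu8@-.- -'.

(0, 43)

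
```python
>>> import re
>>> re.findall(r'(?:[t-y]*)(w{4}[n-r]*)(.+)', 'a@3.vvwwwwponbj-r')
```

The pattern matches zero or more of a character in [t-y] (non-capturing group); then exactly 4 of the literal 'w', then zero or more of a character in [n-r] (captured); then one or more of any character (captured).
Scanning left to right: at [4:17] match 'vvwwwwponbj-r', groups = ('wwwwpon', 'bj-r').
2 groups means the one result is a tuple of 2 captured strings — 1 here.

[('wwwwpon', 'bj-r')]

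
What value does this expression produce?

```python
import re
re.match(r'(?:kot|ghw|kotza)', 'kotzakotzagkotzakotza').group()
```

'kot'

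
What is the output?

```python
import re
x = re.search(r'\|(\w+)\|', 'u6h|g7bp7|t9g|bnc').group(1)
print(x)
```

g7bp7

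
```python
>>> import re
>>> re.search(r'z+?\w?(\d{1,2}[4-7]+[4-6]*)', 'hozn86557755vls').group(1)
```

'86557755'

The match spans [2:12] → 'zn86557755'.
Captured: group 1 = '86557755'.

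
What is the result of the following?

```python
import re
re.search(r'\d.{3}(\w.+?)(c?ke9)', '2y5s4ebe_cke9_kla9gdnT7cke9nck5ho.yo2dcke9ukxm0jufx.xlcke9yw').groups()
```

('4ebe_', 'cke9')

The match spans [0:13] → '2y5s4ebe_cke9'.
Captured: group 1 = '4ebe_', group 2 = 'cke9'.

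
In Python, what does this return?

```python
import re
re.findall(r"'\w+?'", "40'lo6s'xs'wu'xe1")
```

`findall` yields the raw match text (2 of them) because the pattern has no groups.

["'lo6s'", "'wu'"]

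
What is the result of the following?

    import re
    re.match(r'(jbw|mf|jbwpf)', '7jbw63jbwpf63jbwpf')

None

`match` is anchored at position 0; if the pattern doesn't fit there, it returns None.
Here the pattern fails at index 0, so the call returns None.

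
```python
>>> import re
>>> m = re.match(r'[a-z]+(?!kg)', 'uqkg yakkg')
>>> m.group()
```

'uqkg'

`re.match` won't scan ahead — the pattern has to work from the very first character.
The match spans [0:4] → 'uqkg'.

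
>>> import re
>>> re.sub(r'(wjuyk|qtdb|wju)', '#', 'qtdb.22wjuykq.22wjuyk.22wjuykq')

'#.22#q.22#.22#q'

`|` is ordered: at each position the engine commits to the first alternative that works.
Matches: at [0:4] → 'qtdb'; at [7:12] → 'wjuyk'; at [16:21] → 'wjuyk'; at [24:29] → 'wjuyk'.
`sub` substitutes '#' at each match site.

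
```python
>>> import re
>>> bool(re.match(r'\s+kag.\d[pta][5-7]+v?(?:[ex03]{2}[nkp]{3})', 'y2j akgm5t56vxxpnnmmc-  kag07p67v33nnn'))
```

False

`re.match` only tries the pattern at the start of the string.
Here the string doesn't start with a match, so the call returns None, and `bool(None)` is False.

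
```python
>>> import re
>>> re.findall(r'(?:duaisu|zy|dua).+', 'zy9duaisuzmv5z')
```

With no groups in the pattern, `findall` gives back each whole match — 1 here.

['zy9duaisuzmv5z']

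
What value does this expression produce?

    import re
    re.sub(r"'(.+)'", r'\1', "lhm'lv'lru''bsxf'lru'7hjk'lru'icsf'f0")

Each match is replaced using the text its own group 1 captured.

"lhmlv'lru''bsxf'lru'7hjk'lru'icsff0"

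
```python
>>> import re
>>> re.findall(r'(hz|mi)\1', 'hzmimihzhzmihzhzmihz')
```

['mi', 'hz', 'hz']

`\1` has to match the exact text group 1 already captured.
Scanning left to right: at [2:6] match 'mimi', group 1 = 'mi'; at [6:10] match 'hzhz', group 1 = 'hz'; at [12:16] match 'hzhz', group 1 = 'hz'.
One capturing group, so `findall` returns just the captured substring from each match — 3 in all.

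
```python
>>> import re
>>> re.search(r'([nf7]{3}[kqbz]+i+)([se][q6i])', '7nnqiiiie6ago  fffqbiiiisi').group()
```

The pattern matches exactly 3 of one of [nf7], then one or more of one of [kqbz], then one or more of a literal 'i' (captured); then one of [se], then one of [q6i] (captured).
`re.search` tries every starting position until one works.
The match spans [0:10] → '7nnqiiiie6'.
Captured: group 1 = '7nnqiiii', group 2 = 'e6'.

'7nnqiiiie6'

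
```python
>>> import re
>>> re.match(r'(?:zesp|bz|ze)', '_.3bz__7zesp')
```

`re.match` only tries the pattern at the start of the string.
Here position 0 doesn't satisfy it, so the call returns None.

None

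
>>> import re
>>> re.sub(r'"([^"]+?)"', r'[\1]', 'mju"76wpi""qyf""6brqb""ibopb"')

The replacement refers to a captured group, so each match is rewritten using its own captured text.

'mju[76wpi][qyf][6brqb][ibopb]'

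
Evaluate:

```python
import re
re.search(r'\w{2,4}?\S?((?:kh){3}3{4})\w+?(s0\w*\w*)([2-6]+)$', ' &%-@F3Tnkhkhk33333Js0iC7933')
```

The pattern matches 2 to 4 of a word character (lazy), then optionally a non-whitespace character; then the literal 'kh' repeated 3 times, then exactly 4 of the literal '3' (captured); then one or more of a word character (lazy); then the literal 's0', then zero or more of a word character, then zero or more of a word character (captured); then one or more of a character in [2-6] (captured); then anchored at the end.
`search` walks the string left to right and returns the first match it finds.
Here no position works, so the call returns None.

None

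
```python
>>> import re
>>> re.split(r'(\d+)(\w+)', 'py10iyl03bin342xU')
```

['py', '10', 'iyl03bin342xU', '']

The pattern matches one or more of a digit (captured); then one or more of a word character (captured).
Matches to split on: at [2:17] → '10iyl03bin342xU'.
Because the pattern has a capturing group, `split` also inserts each captured text between the pieces.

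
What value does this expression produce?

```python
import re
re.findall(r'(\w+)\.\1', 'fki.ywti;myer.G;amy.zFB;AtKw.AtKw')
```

The backreference `\1` re-matches whatever the first group consumed, character for character.
With a single group, `findall` returns only what that group captured — 1 item.

['AtKw']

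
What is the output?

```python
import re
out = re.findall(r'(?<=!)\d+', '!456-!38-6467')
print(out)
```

The lookaround is zero-width — it requires the adjacent text to match without consuming it, so the asserted text isn't part of the match.
`findall` yields the raw match text (2 of them) because the pattern has no groups.

['456', '38']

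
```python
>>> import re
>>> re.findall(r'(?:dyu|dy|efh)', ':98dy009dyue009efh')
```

Branches in `(...|...)` are attempted left-to-right; the first branch that allows the whole pattern to succeed is taken.
With no groups in the pattern, `findall` gives back each whole match — 3 here.

['dy', 'dyu', 'efh']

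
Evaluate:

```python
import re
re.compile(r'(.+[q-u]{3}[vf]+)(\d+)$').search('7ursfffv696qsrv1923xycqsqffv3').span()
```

(0, 29)

Pattern: one or more of any character, then exactly 3 of a character in [q-u], then one or more of one of [vf] (captured); then one or more of a digit (captured); then anchored at the end.
The match spans [0:29] → '7ursfffv696qsrv1923xycqsqffv3'.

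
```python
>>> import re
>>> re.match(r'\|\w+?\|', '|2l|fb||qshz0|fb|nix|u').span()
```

(0, 4)

With `match`, the pattern is implicitly anchored at the beginning.
The match spans [0:4] → '|2l|'.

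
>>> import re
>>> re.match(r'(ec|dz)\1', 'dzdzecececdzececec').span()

(0, 4)

`re.match` won't scan ahead — the pattern has to work from the very first character.
The match spans [0:4] → 'dzdz'.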